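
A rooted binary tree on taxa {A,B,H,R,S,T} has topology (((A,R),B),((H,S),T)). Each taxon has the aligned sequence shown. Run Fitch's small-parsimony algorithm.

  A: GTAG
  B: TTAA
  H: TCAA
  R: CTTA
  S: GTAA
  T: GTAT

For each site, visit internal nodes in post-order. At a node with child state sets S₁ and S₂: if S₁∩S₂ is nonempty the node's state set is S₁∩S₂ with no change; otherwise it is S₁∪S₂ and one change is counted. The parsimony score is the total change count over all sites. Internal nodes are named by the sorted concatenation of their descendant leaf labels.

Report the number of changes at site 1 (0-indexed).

[col 0] AR: children A:{G}, R:{C} ∪→ {C,G}; cost 1
[col 0] ABR: children AR:{C,G}, B:{T} ∪→ {C,G,T}; cost 1
[col 0] HS: children H:{T}, S:{G} ∪→ {G,T}; cost 1
[col 0] HST: children HS:{G,T}, T:{G} ∩→ {G}; cost 0
[col 0] ABHRST: children ABR:{C,G,T}, HST:{G} ∩→ {G}; cost 0
[col 1] AR: children A:{T}, R:{T} ∩→ {T}; cost 0
[col 1] ABR: children AR:{T}, B:{T} ∩→ {T}; cost 0
[col 1] HS: children H:{C}, S:{T} ∪→ {C,T}; cost 1
[col 1] HST: children HS:{C,T}, T:{T} ∩→ {T}; cost 0
[col 1] ABHRST: children ABR:{T}, HST:{T} ∩→ {T}; cost 0
[col 2] AR: children A:{A}, R:{T} ∪→ {A,T}; cost 1
[col 2] ABR: children AR:{A,T}, B:{A} ∩→ {A}; cost 0
[col 2] HS: children H:{A}, S:{A} ∩→ {A}; cost 0
[col 2] HST: children HS:{A}, T:{A} ∩→ {A}; cost 0
[col 2] ABHRST: children ABR:{A}, HST:{A} ∩→ {A}; cost 0
[col 3] AR: children A:{G}, R:{A} ∪→ {A,G}; cost 1
[col 3] ABR: children AR:{A,G}, B:{A} ∩→ {A}; cost 0
[col 3] HS: children H:{A}, S:{A} ∩→ {A}; cost 0
[col 3] HST: children HS:{A}, T:{T} ∪→ {A,T}; cost 1
[col 3] ABHRST: children ABR:{A}, HST:{A,T} ∩→ {A}; cost 0
per-site changes: [3, 1, 1, 2]; total = 7

1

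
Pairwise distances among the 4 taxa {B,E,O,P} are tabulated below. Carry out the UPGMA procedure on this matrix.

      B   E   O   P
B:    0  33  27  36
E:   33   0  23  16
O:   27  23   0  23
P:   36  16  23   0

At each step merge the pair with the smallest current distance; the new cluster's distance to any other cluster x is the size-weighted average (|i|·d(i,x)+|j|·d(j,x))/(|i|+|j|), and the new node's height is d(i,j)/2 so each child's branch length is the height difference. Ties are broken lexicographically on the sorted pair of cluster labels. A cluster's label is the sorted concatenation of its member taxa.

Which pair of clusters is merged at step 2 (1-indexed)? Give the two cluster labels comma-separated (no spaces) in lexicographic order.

EP,O

1. join E+P (d=16) ⇒ EP; edges |E|=8, |P|=8
  updated: d(B,EP)=69/2, d(EP,O)=23
2. join EP+O (d=23) ⇒ EOP; edges |EP|=7/2, |O|=23/2
  updated: d(B,EOP)=32
3. join B+EOP (d=32) ⇒ BEOP; edges |B|=16, |EOP|=9/2
final tree: (B:16,((E:8,P:8):7/2,O:23/2):9/2)
total length: 103/2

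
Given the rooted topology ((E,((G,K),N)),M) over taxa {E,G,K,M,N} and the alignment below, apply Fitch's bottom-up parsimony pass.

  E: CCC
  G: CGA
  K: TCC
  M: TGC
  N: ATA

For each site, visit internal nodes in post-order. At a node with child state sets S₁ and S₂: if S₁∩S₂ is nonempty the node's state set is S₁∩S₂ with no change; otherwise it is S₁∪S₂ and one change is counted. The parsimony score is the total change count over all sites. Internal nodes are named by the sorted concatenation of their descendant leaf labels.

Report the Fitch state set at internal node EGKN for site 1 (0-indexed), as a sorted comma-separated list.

C

site 0, node GK: G={C} ∪ K={T} → {C,T} (+1)
site 0, node GKN: GK={C,T} ∪ N={A} → {A,C,T} (+1)
site 0, node EGKN: E={C} ∩ GKN={A,C,T} → {C} (+0)
site 0, node EGKMN: EGKN={C} ∪ M={T} → {C,T} (+1)
site 1, node GK: G={G} ∪ K={C} → {C,G} (+1)
site 1, node GKN: GK={C,G} ∪ N={T} → {C,G,T} (+1)
site 1, node EGKN: E={C} ∩ GKN={C,G,T} → {C} (+0)
site 1, node EGKMN: EGKN={C} ∪ M={G} → {C,G} (+1)
site 2, node GK: G={A} ∪ K={C} → {A,C} (+1)
site 2, node GKN: GK={A,C} ∩ N={A} → {A} (+0)
site 2, node EGKN: E={C} ∪ GKN={A} → {A,C} (+1)
site 2, node EGKMN: EGKN={A,C} ∩ M={C} → {C} (+0)
per-site changes: [3, 3, 2]; total = 8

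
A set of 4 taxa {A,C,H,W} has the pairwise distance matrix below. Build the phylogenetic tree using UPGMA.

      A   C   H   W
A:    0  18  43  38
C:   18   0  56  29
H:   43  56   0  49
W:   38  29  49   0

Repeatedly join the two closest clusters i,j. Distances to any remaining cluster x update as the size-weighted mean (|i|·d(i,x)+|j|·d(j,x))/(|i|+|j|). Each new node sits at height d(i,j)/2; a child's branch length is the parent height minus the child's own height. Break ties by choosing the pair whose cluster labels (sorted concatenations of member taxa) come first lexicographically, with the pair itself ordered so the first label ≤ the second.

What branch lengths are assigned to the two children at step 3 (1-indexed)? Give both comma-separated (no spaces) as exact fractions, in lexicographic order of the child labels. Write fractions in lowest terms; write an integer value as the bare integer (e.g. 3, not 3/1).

iteration 1: select A,C (d=18); attach at lengths (9, 9); label the merged cluster AC
  updated: d(AC,H)=99/2, d(AC,W)=67/2
iteration 2: select AC,W (d=67/2); attach at lengths (31/4, 67/4); label the merged cluster ACW
  updated: d(ACW,H)=148/3
iteration 3: select ACW,H (d=148/3); attach at lengths (95/12, 74/3); label the merged cluster ACHW
final tree: (((A:9,C:9):31/4,W:67/4):95/12,H:74/3)
total length: 901/12

95/12,74/3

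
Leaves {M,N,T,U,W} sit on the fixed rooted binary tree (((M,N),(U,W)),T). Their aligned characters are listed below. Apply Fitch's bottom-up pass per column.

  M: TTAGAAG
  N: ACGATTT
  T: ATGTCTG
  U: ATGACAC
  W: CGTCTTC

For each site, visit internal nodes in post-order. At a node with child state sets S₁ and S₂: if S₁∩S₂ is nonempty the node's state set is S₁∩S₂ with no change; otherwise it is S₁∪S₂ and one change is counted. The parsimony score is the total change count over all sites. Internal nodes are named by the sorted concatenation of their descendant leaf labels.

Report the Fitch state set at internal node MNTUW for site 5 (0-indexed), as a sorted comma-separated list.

T

[col 0] MN: children M:{T}, N:{A} ∪→ {A,T}; cost 1
[col 0] UW: children U:{A}, W:{C} ∪→ {A,C}; cost 1
[col 0] MNUW: children MN:{A,T}, UW:{A,C} ∩→ {A}; cost 0
[col 0] MNTUW: children MNUW:{A}, T:{A} ∩→ {A}; cost 0
[col 1] MN: children M:{T}, N:{C} ∪→ {C,T}; cost 1
[col 1] UW: children U:{T}, W:{G} ∪→ {G,T}; cost 1
[col 1] MNUW: children MN:{C,T}, UW:{G,T} ∩→ {T}; cost 0
[col 1] MNTUW: children MNUW:{T}, T:{T} ∩→ {T}; cost 0
[col 2] MN: children M:{A}, N:{G} ∪→ {A,G}; cost 1
[col 2] UW: children U:{G}, W:{T} ∪→ {G,T}; cost 1
[col 2] MNUW: children MN:{A,G}, UW:{G,T} ∩→ {G}; cost 0
[col 2] MNTUW: children MNUW:{G}, T:{G} ∩→ {G}; cost 0
[col 3] MN: children M:{G}, N:{A} ∪→ {A,G}; cost 1
[col 3] UW: children U:{A}, W:{C} ∪→ {A,C}; cost 1
[col 3] MNUW: children MN:{A,G}, UW:{A,C} ∩→ {A}; cost 0
[col 3] MNTUW: children MNUW:{A}, T:{T} ∪→ {A,T}; cost 1
[col 4] MN: children M:{A}, N:{T} ∪→ {A,T}; cost 1
[col 4] UW: children U:{C}, W:{T} ∪→ {C,T}; cost 1
[col 4] MNUW: children MN:{A,T}, UW:{C,T} ∩→ {T}; cost 0
[col 4] MNTUW: children MNUW:{T}, T:{C} ∪→ {C,T}; cost 1
[col 5] MN: children M:{A}, N:{T} ∪→ {A,T}; cost 1
[col 5] UW: children U:{A}, W:{T} ∪→ {A,T}; cost 1
[col 5] MNUW: children MN:{A,T}, UW:{A,T} ∩→ {A,T}; cost 0
[col 5] MNTUW: children MNUW:{A,T}, T:{T} ∩→ {T}; cost 0
[col 6] MN: children M:{G}, N:{T} ∪→ {G,T}; cost 1
[col 6] UW: children U:{C}, W:{C} ∩→ {C}; cost 0
[col 6] MNUW: children MN:{G,T}, UW:{C} ∪→ {C,G,T}; cost 1
[col 6] MNTUW: children MNUW:{C,G,T}, T:{G} ∩→ {G}; cost 0
per-site changes: [2, 2, 2, 3, 3, 2, 2]; total = 16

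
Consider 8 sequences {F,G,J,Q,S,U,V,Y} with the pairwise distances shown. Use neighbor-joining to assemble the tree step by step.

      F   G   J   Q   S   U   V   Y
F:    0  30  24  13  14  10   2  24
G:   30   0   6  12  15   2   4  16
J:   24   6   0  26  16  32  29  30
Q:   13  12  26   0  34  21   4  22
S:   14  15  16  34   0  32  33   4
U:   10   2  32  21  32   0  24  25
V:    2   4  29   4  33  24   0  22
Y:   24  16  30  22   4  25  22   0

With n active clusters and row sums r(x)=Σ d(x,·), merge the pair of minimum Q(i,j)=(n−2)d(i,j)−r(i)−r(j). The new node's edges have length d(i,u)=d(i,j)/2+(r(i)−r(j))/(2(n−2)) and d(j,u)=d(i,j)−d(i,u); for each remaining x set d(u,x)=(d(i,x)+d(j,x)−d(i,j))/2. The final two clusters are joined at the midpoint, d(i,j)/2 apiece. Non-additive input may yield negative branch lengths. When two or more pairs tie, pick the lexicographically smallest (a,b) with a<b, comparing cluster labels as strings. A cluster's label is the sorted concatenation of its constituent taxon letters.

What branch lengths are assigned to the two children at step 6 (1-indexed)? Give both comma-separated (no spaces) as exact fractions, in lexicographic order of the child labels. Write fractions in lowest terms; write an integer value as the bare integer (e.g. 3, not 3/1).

iteration 1: select S,Y (d=4, Q=-267); attach at lengths (29/12, 19/12); label the merged cluster SY
  updated: d(F,SY)=17, d(G,SY)=27/2, d(J,SY)=21, d(Q,SY)=26, d(SY,U)=53/2, d(SY,V)=51/2
iteration 2: select G,J (d=6, Q=-351/2); attach at lengths (-81/20, 201/20); label the merged cluster GJ
  updated: d(F,GJ)=24, d(GJ,Q)=16, d(GJ,SY)=57/4, d(GJ,U)=14, d(GJ,V)=27/2
iteration 3: select GJ,SY (d=57/4, Q=-134); attach at lengths (59/16, 169/16); label the merged cluster GJSY
  updated: d(F,GJSY)=107/8, d(GJSY,Q)=111/8, d(GJSY,U)=105/8, d(GJSY,V)=99/8
iteration 4: select Q,V (d=4, Q=-329/4); attach at lengths (43/12, 5/12); label the merged cluster QV
  updated: d(F,QV)=11/2, d(GJSY,QV)=89/8, d(QV,U)=41/2
iteration 5: select F,QV (d=11/2, Q=-55); attach at lengths (11/16, 77/16); label the merged cluster FQV
  updated: d(FQV,GJSY)=19/2, d(FQV,U)=25/2
iteration 6: select FQV,GJSY (d=19/2, Q=-281/8); attach at lengths (71/16, 81/16); label the merged cluster FGJQSVY
  updated: d(FGJQSVY,U)=129/16
iteration 7: select FGJQSVY,U (d=129/16); attach at lengths (129/32, 129/32); label the merged cluster FGJQSUVY
final tree: (((F:11/16,(Q:43/12,V:5/12):77/16):71/16,((G:-81/20,J:201/20):59/16,(S:29/12,Y:19/12):169/16):81/16):129/32,U:129/32)
total length: 821/16

71/16,81/16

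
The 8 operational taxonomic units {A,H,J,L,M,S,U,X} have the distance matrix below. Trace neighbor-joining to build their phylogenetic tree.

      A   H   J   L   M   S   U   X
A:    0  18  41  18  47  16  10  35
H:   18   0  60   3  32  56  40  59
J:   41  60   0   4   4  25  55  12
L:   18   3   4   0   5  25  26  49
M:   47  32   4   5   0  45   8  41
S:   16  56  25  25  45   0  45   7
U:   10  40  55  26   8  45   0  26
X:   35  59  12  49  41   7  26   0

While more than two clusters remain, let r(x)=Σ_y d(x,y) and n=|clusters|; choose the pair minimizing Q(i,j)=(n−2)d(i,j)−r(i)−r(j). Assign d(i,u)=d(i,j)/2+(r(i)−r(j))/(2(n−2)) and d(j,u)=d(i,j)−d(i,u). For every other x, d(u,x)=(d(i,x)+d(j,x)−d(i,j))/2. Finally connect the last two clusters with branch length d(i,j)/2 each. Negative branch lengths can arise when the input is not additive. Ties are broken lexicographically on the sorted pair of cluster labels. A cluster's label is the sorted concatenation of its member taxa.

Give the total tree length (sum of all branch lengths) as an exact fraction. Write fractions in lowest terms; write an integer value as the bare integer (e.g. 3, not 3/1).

iteration 1: select S,X (d=7, Q=-406); attach at lengths (8/3, 13/3); label the merged cluster SX
  updated: d(A,SX)=22, d(H,SX)=54, d(J,SX)=15, d(L,SX)=67/2, d(M,SX)=79/2, d(SX,U)=32
iteration 2: select J,SX (d=15, Q=-300); attach at lengths (29/5, 46/5); label the merged cluster JSX
  updated: d(A,JSX)=24, d(H,JSX)=99/2, d(JSX,L)=45/4, d(JSX,M)=57/4, d(JSX,U)=36
iteration 3: select A,U (d=10, Q=-197); attach at lengths (37/8, 43/8); label the merged cluster AU
  updated: d(AU,H)=24, d(AU,JSX)=25, d(AU,L)=17, d(AU,M)=45/2
iteration 4: select H,L (d=3, Q=-543/4); attach at lengths (325/24, -253/24); label the merged cluster HL
  updated: d(AU,HL)=19, d(HL,JSX)=231/8, d(HL,M)=17
iteration 5: select AU,HL (d=19, Q=-747/8); attach at lengths (317/32, 291/32); label the merged cluster AHLU
  updated: d(AHLU,JSX)=279/16, d(AHLU,M)=41/4
iteration 6: select AHLU,JSX (d=279/16, Q=-671/16); attach at lengths (215/32, 343/32); label the merged cluster AHJLSUX
  updated: d(AHJLSUX,M)=113/32
iteration 7: select AHJLSUX,M (d=113/32); attach at lengths (113/64, 113/64); label the merged cluster AHJLMSUX
final tree: ((((A:37/8,U:43/8):317/32,(H:325/24,L:-253/24):291/32):215/32,(J:29/5,(S:8/3,X:13/3):46/5):343/32):113/64,M:113/64)
total length: 2399/32

2399/32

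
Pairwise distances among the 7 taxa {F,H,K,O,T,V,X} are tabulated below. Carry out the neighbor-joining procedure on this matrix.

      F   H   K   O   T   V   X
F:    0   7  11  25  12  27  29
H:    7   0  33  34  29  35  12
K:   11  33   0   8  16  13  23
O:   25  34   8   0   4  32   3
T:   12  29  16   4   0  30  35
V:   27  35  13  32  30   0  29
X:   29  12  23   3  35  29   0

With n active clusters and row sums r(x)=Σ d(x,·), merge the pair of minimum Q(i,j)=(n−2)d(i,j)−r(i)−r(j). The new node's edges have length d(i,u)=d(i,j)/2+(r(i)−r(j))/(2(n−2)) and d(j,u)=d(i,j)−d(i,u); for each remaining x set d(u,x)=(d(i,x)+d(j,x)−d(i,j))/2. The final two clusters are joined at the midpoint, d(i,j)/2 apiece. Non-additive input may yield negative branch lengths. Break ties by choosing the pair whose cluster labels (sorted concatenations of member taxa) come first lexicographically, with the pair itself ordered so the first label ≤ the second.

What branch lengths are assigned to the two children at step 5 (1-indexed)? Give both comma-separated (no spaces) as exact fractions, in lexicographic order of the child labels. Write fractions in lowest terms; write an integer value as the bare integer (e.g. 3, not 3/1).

iteration 1: select F,H (d=7, Q=-226); attach at lengths (-2/5, 37/5); label the merged cluster FH
  updated: d(FH,K)=37/2, d(FH,O)=26, d(FH,T)=17, d(FH,V)=55/2, d(FH,X)=17
iteration 2: select O,X (d=3, Q=-168); attach at lengths (-11/4, 23/4); label the merged cluster OX
  updated: d(FH,OX)=20, d(K,OX)=14, d(OX,T)=18, d(OX,V)=29
iteration 3: select K,V (d=13, Q=-122); attach at lengths (1/6, 77/6); label the merged cluster KV
  updated: d(FH,KV)=33/2, d(KV,OX)=15, d(KV,T)=33/2
iteration 4: select FH,T (d=17, Q=-71); attach at lengths (9, 8); label the merged cluster FHT
  updated: d(FHT,KV)=8, d(FHT,OX)=21/2
iteration 5: select FHT,KV (d=8, Q=-67/2); attach at lengths (7/4, 25/4); label the merged cluster FHKTV
  updated: d(FHKTV,OX)=35/4
iteration 6: select FHKTV,OX (d=35/4); attach at lengths (35/8, 35/8); label the merged cluster FHKOTVX
final tree: ((((F:-2/5,H:37/5):9,T:8):7/4,(K:1/6,V:77/6):25/4):35/8,(O:-11/4,X:23/4):35/8)
total length: 227/4

7/4,25/4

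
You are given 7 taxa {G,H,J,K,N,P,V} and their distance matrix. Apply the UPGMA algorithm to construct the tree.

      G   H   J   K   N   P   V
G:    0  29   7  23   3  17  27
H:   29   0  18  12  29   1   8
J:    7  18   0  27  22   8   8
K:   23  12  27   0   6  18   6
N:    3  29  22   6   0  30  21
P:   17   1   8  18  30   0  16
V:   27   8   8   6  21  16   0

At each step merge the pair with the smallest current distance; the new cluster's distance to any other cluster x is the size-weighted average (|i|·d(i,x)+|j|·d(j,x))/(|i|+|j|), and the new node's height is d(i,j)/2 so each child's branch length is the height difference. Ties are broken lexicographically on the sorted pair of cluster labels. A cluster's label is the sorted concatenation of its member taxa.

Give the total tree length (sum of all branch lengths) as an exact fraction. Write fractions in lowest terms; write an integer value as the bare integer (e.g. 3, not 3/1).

step 1: merge (H,P) at d=1; branch lengths H→1/2, P→1/2; new cluster HP
  updated: d(G,HP)=23, d(HP,J)=13, d(HP,K)=15, d(HP,N)=59/2, d(HP,V)=12
step 2: merge (G,N) at d=3; branch lengths G→3/2, N→3/2; new cluster GN
  updated: d(GN,HP)=105/4, d(GN,J)=29/2, d(GN,K)=29/2, d(GN,V)=24
step 3: merge (K,V) at d=6; branch lengths K→3, V→3; new cluster KV
  updated: d(GN,KV)=77/4, d(HP,KV)=27/2, d(J,KV)=35/2
step 4: merge (HP,J) at d=13; branch lengths HP→6, J→13/2; new cluster HJP
  updated: d(GN,HJP)=67/3, d(HJP,KV)=89/6
step 5: merge (HJP,KV) at d=89/6; branch lengths HJP→11/12, KV→53/12; new cluster HJKPV
  updated: d(GN,HJKPV)=211/10
step 6: merge (GN,HJKPV) at d=211/10; branch lengths GN→181/20, HJKPV→47/15; new cluster GHJKNPV
final tree: ((G:3/2,N:3/2):181/20,(((H:1/2,P:1/2):6,J:13/2):11/12,(K:3,V:3):53/12):47/15)
total length: 2401/60

2401/60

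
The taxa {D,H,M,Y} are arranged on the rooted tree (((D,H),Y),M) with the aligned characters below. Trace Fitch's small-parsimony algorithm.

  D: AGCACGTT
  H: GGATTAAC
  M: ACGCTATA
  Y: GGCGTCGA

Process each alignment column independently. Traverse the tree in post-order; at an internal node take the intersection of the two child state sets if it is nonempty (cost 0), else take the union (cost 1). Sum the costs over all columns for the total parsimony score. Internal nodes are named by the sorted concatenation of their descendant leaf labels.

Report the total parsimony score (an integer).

site 0, node DH: D={A} ∪ H={G} → {A,G} (+1)
site 0, node DHY: DH={A,G} ∩ Y={G} → {G} (+0)
site 0, node DHMY: DHY={G} ∪ M={A} → {A,G} (+1)
site 1, node DH: D={G} ∩ H={G} → {G} (+0)
site 1, node DHY: DH={G} ∩ Y={G} → {G} (+0)
site 1, node DHMY: DHY={G} ∪ M={C} → {C,G} (+1)
site 2, node DH: D={C} ∪ H={A} → {A,C} (+1)
site 2, node DHY: DH={A,C} ∩ Y={C} → {C} (+0)
site 2, node DHMY: DHY={C} ∪ M={G} → {C,G} (+1)
site 3, node DH: D={A} ∪ H={T} → {A,T} (+1)
site 3, node DHY: DH={A,T} ∪ Y={G} → {A,G,T} (+1)
site 3, node DHMY: DHY={A,G,T} ∪ M={C} → {A,C,G,T} (+1)
site 4, node DH: D={C} ∪ H={T} → {C,T} (+1)
site 4, node DHY: DH={C,T} ∩ Y={T} → {T} (+0)
site 4, node DHMY: DHY={T} ∩ M={T} → {T} (+0)
site 5, node DH: D={G} ∪ H={A} → {A,G} (+1)
site 5, node DHY: DH={A,G} ∪ Y={C} → {A,C,G} (+1)
site 5, node DHMY: DHY={A,C,G} ∩ M={A} → {A} (+0)
site 6, node DH: D={T} ∪ H={A} → {A,T} (+1)
site 6, node DHY: DH={A,T} ∪ Y={G} → {A,G,T} (+1)
site 6, node DHMY: DHY={A,G,T} ∩ M={T} → {T} (+0)
site 7, node DH: D={T} ∪ H={C} → {C,T} (+1)
site 7, node DHY: DH={C,T} ∪ Y={A} → {A,C,T} (+1)
site 7, node DHMY: DHY={A,C,T} ∩ M={A} → {A} (+0)
per-site changes: [2, 1, 2, 3, 1, 2, 2, 2]; total = 15

15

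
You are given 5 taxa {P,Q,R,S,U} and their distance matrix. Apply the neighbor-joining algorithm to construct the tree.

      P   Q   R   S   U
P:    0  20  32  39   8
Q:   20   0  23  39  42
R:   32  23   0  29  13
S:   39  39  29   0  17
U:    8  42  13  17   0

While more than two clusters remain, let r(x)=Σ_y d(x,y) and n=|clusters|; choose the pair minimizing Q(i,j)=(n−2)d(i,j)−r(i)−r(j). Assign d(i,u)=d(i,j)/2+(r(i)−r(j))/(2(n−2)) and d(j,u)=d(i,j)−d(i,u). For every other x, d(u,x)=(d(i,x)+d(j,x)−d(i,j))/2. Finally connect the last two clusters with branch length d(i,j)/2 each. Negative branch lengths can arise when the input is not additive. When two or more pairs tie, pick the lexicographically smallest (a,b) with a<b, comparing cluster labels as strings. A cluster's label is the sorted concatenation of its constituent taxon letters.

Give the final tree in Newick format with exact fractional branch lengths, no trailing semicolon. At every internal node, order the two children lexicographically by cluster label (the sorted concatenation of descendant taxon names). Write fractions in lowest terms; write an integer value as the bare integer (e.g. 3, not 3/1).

((((P:35/6,Q:85/6):37/4,R:33/4):17/4,S:16):1/2,U:1/2)

step 1: merge (P,Q) at d=20, Q=-163; branch lengths P→35/6, Q→85/6; new cluster PQ
  updated: d(PQ,R)=35/2, d(PQ,S)=29, d(PQ,U)=15
step 2: merge (PQ,R) at d=35/2, Q=-86; branch lengths PQ→37/4, R→33/4; new cluster PQR
  updated: d(PQR,S)=81/4, d(PQR,U)=21/4
step 3: merge (PQR,S) at d=81/4, Q=-85/2; branch lengths PQR→17/4, S→16; new cluster PQRS
  updated: d(PQRS,U)=1
step 4: merge (PQRS,U) at d=1; branch lengths PQRS→1/2, U→1/2; new cluster PQRSU
final tree: ((((P:35/6,Q:85/6):37/4,R:33/4):17/4,S:16):1/2,U:1/2)
total length: 235/4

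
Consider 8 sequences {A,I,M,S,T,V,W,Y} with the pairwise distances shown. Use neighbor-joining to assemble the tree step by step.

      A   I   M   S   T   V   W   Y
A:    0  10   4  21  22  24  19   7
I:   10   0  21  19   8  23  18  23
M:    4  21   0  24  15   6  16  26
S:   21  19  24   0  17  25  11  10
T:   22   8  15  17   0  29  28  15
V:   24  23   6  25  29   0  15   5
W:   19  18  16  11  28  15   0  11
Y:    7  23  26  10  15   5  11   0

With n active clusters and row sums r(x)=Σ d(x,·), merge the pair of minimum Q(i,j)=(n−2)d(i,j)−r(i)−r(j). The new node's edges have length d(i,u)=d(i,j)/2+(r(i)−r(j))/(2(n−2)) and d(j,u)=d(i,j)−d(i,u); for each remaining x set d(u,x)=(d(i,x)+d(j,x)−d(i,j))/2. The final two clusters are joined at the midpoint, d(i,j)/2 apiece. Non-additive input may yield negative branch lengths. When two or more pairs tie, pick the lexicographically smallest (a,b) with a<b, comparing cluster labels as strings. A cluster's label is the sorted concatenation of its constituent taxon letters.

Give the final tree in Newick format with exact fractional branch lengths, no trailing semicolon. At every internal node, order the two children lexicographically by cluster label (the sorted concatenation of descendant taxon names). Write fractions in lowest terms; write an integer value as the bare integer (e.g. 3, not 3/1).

iteration 1: select I,T (d=8, Q=-208); attach at lengths (3, 5); label the merged cluster IT
  updated: d(A,IT)=12, d(IT,M)=14, d(IT,S)=14, d(IT,V)=22, d(IT,W)=19, d(IT,Y)=15
iteration 2: select A,M (d=4, Q=-157); attach at lengths (17/10, 23/10); label the merged cluster AM
  updated: d(AM,IT)=11, d(AM,S)=41/2, d(AM,V)=13, d(AM,W)=31/2, d(AM,Y)=29/2
iteration 3: select V,Y (d=5, Q=-231/2); attach at lengths (89/16, -9/16); label the merged cluster VY
  updated: d(AM,VY)=45/4, d(IT,VY)=16, d(S,VY)=15, d(VY,W)=21/2
iteration 4: select AM,IT (d=11, Q=-341/4); attach at lengths (125/24, 139/24); label the merged cluster AIMT
  updated: d(AIMT,S)=47/4, d(AIMT,VY)=65/8, d(AIMT,W)=47/4
iteration 5: select AIMT,VY (d=65/8, Q=-49); attach at lengths (57/16, 73/16); label the merged cluster AIMTVY
  updated: d(AIMTVY,S)=149/16, d(AIMTVY,W)=113/16
iteration 6: select AIMTVY,S (d=149/16, Q=-219/8); attach at lengths (43/16, 53/8); label the merged cluster AIMSTVY
  updated: d(AIMSTVY,W)=35/8
iteration 7: select AIMSTVY,W (d=35/8); attach at lengths (35/16, 35/16); label the merged cluster AIMSTVWY
final tree: (((((A:17/10,M:23/10):125/24,(I:3,T:5):139/24):57/16,(V:89/16,Y:-9/16):73/16):43/16,S:53/8):35/16,W:35/16)
total length: 797/16

(((((A:17/10,M:23/10):125/24,(I:3,T:5):139/24):57/16,(V:89/16,Y:-9/16):73/16):43/16,S:53/8):35/16,W:35/16)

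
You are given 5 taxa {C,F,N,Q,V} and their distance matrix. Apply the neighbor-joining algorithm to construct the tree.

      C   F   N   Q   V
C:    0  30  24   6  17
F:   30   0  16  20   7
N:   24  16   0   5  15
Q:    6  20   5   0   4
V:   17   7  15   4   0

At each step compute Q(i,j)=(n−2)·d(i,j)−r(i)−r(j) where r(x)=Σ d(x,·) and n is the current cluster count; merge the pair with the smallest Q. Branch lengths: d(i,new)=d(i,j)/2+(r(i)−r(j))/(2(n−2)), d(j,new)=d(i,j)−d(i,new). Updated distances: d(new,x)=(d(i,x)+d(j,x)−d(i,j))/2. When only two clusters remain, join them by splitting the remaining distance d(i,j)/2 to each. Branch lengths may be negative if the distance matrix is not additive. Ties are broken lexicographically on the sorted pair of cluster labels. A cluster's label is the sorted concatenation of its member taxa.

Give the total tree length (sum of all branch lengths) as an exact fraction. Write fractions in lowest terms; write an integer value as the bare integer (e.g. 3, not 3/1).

243/8

iteration 1: select F,V (d=7, Q=-95); attach at lengths (17/2, -3/2); label the merged cluster FV
  updated: d(C,FV)=20, d(FV,N)=12, d(FV,Q)=17/2
iteration 2: select C,Q (d=6, Q=-115/2); attach at lengths (85/8, -37/8); label the merged cluster CQ
  updated: d(CQ,FV)=45/4, d(CQ,N)=23/2
iteration 3: select CQ,FV (d=45/4, Q=-139/4); attach at lengths (43/8, 47/8); label the merged cluster CFQV
  updated: d(CFQV,N)=49/8
iteration 4: select CFQV,N (d=49/8); attach at lengths (49/16, 49/16); label the merged cluster CFNQV
final tree: (((C:85/8,Q:-37/8):43/8,(F:17/2,V:-3/2):47/8):49/16,N:49/16)
total length: 243/8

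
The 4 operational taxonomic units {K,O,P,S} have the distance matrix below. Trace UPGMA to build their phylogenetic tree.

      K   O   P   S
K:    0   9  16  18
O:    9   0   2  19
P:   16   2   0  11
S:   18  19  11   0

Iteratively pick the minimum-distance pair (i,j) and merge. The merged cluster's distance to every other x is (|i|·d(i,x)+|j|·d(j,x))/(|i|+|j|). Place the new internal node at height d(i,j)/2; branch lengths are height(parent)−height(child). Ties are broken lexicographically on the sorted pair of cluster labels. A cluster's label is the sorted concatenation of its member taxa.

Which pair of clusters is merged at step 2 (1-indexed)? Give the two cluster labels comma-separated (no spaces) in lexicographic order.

K,OP

step 1: merge (O,P) at d=2; branch lengths O→1, P→1; new cluster OP
  updated: d(K,OP)=25/2, d(OP,S)=15
step 2: merge (K,OP) at d=25/2; branch lengths K→25/4, OP→21/4; new cluster KOP
  updated: d(KOP,S)=16
step 3: merge (KOP,S) at d=16; branch lengths KOP→7/4, S→8; new cluster KOPS
final tree: ((K:25/4,(O:1,P:1):21/4):7/4,S:8)
total length: 93/4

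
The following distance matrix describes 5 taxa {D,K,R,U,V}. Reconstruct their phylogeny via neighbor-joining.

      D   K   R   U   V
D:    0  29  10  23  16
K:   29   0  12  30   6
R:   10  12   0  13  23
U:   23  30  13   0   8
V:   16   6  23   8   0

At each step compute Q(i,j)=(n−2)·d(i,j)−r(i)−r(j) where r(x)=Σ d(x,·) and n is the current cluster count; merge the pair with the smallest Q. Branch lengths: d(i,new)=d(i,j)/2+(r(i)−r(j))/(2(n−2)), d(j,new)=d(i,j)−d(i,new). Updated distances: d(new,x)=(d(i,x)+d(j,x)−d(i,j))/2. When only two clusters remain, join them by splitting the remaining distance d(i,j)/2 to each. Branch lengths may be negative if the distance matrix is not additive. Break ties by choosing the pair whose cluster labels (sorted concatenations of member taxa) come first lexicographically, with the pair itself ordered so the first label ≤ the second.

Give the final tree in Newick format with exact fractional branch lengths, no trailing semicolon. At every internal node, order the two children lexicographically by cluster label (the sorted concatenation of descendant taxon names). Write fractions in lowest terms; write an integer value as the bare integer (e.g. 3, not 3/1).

(((D:35/4,R:5/4):9/2,(K:7,V:-1):15/2):17/4,U:17/4)

iteration 1: select K,V (d=6, Q=-112); attach at lengths (7, -1); label the merged cluster KV
  updated: d(D,KV)=39/2, d(KV,R)=29/2, d(KV,U)=16
iteration 2: select D,R (d=10, Q=-70); attach at lengths (35/4, 5/4); label the merged cluster DR
  updated: d(DR,KV)=12, d(DR,U)=13
iteration 3: select DR,KV (d=12, Q=-41); attach at lengths (9/2, 15/2); label the merged cluster DKRV
  updated: d(DKRV,U)=17/2
iteration 4: select DKRV,U (d=17/2); attach at lengths (17/4, 17/4); label the merged cluster DKRUV
final tree: (((D:35/4,R:5/4):9/2,(K:7,V:-1):15/2):17/4,U:17/4)
total length: 73/2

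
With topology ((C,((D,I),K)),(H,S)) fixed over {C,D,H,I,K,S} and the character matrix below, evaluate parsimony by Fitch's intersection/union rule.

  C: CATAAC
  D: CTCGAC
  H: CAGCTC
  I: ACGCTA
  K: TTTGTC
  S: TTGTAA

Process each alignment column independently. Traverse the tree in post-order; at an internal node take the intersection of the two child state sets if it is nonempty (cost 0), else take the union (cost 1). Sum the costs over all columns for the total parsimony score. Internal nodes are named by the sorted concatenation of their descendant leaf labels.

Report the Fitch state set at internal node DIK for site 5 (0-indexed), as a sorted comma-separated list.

C

site 0, node DI: D={C} ∪ I={A} → {A,C} (+1)
site 0, node DIK: DI={A,C} ∪ K={T} → {A,C,T} (+1)
site 0, node CDIK: C={C} ∩ DIK={A,C,T} → {C} (+0)
site 0, node HS: H={C} ∪ S={T} → {C,T} (+1)
site 0, node CDHIKS: CDIK={C} ∩ HS={C,T} → {C} (+0)
site 1, node DI: D={T} ∪ I={C} → {C,T} (+1)
site 1, node DIK: DI={C,T} ∩ K={T} → {T} (+0)
site 1, node CDIK: C={A} ∪ DIK={T} → {A,T} (+1)
site 1, node HS: H={A} ∪ S={T} → {A,T} (+1)
site 1, node CDHIKS: CDIK={A,T} ∩ HS={A,T} → {A,T} (+0)
site 2, node DI: D={C} ∪ I={G} → {C,G} (+1)
site 2, node DIK: DI={C,G} ∪ K={T} → {C,G,T} (+1)
site 2, node CDIK: C={T} ∩ DIK={C,G,T} → {T} (+0)
site 2, node HS: H={G} ∩ S={G} → {G} (+0)
site 2, node CDHIKS: CDIK={T} ∪ HS={G} → {G,T} (+1)
site 3, node DI: D={G} ∪ I={C} → {C,G} (+1)
site 3, node DIK: DI={C,G} ∩ K={G} → {G} (+0)
site 3, node CDIK: C={A} ∪ DIK={G} → {A,G} (+1)
site 3, node HS: H={C} ∪ S={T} → {C,T} (+1)
site 3, node CDHIKS: CDIK={A,G} ∪ HS={C,T} → {A,C,G,T} (+1)
site 4, node DI: D={A} ∪ I={T} → {A,T} (+1)
site 4, node DIK: DI={A,T} ∩ K={T} → {T} (+0)
site 4, node CDIK: C={A} ∪ DIK={T} → {A,T} (+1)
site 4, node HS: H={T} ∪ S={A} → {A,T} (+1)
site 4, node CDHIKS: CDIK={A,T} ∩ HS={A,T} → {A,T} (+0)
site 5, node DI: D={C} ∪ I={A} → {A,C} (+1)
site 5, node DIK: DI={A,C} ∩ K={C} → {C} (+0)
site 5, node CDIK: C={C} ∩ DIK={C} → {C} (+0)
site 5, node HS: H={C} ∪ S={A} → {A,C} (+1)
site 5, node CDHIKS: CDIK={C} ∩ HS={A,C} → {C} (+0)
per-site changes: [3, 3, 3, 4, 3, 2]; total = 18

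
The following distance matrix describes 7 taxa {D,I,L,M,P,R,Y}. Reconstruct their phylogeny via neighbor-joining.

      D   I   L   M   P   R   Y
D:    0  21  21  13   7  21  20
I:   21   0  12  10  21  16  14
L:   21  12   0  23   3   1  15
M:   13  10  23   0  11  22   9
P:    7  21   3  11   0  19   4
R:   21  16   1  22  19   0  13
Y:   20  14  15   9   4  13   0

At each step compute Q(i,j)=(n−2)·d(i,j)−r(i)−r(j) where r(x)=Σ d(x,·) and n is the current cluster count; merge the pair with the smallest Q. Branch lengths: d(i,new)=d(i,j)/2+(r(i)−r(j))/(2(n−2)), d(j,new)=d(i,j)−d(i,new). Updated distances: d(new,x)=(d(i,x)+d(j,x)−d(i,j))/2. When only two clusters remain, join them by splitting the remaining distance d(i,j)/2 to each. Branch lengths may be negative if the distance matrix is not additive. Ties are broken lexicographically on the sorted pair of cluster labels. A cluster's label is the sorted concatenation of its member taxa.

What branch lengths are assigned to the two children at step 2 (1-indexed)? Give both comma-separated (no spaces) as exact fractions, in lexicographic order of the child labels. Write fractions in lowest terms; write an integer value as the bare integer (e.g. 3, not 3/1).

1. join L+R (d=1, Q=-162) ⇒ LR; edges |L|=-6/5, |R|=11/5
  updated: d(D,LR)=41/2, d(I,LR)=27/2, d(LR,M)=22, d(LR,P)=21/2, d(LR,Y)=27/2
2. join D+P (d=7, Q=-107) ⇒ DP; edges |D|=7, |P|=0
  updated: d(DP,I)=35/2, d(DP,LR)=12, d(DP,M)=17/2, d(DP,Y)=17/2
3. join I+LR (d=27/2, Q=-151/2) ⇒ ILR; edges |I|=23/4, |LR|=31/4
  updated: d(DP,ILR)=8, d(ILR,M)=37/4, d(ILR,Y)=7
4. join DP+M (d=17/2, Q=-139/4) ⇒ DMP; edges |DP|=61/16, |M|=75/16
  updated: d(DMP,ILR)=35/8, d(DMP,Y)=9/2
5. join DMP+ILR (d=35/8, Q=-127/8) ⇒ DILMPR; edges |DMP|=15/16, |ILR|=55/16
  updated: d(DILMPR,Y)=57/16
6. join DILMPR+Y (d=57/16) ⇒ DILMPRY; edges |DILMPR|=57/32, |Y|=57/32
final tree: ((((D:7,P:0):61/16,M:75/16):15/16,(I:23/4,(L:-6/5,R:11/5):31/4):55/16):57/32,Y:57/32)
total length: 607/16

7,0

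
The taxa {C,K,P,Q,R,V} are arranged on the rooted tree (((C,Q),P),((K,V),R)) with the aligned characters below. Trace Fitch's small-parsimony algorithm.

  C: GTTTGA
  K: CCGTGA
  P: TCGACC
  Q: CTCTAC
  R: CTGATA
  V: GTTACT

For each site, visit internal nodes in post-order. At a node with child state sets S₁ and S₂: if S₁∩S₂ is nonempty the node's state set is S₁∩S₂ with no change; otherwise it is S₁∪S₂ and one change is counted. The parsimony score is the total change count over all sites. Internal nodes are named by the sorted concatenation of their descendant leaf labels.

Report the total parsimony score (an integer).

[col 0] CQ: children C:{G}, Q:{C} ∪→ {C,G}; cost 1
[col 0] CPQ: children CQ:{C,G}, P:{T} ∪→ {C,G,T}; cost 1
[col 0] KV: children K:{C}, V:{G} ∪→ {C,G}; cost 1
[col 0] KRV: children KV:{C,G}, R:{C} ∩→ {C}; cost 0
[col 0] CKPQRV: children CPQ:{C,G,T}, KRV:{C} ∩→ {C}; cost 0
[col 1] CQ: children C:{T}, Q:{T} ∩→ {T}; cost 0
[col 1] CPQ: children CQ:{T}, P:{C} ∪→ {C,T}; cost 1
[col 1] KV: children K:{C}, V:{T} ∪→ {C,T}; cost 1
[col 1] KRV: children KV:{C,T}, R:{T} ∩→ {T}; cost 0
[col 1] CKPQRV: children CPQ:{C,T}, KRV:{T} ∩→ {T}; cost 0
[col 2] CQ: children C:{T}, Q:{C} ∪→ {C,T}; cost 1
[col 2] CPQ: children CQ:{C,T}, P:{G} ∪→ {C,G,T}; cost 1
[col 2] KV: children K:{G}, V:{T} ∪→ {G,T}; cost 1
[col 2] KRV: children KV:{G,T}, R:{G} ∩→ {G}; cost 0
[col 2] CKPQRV: children CPQ:{C,G,T}, KRV:{G} ∩→ {G}; cost 0
[col 3] CQ: children C:{T}, Q:{T} ∩→ {T}; cost 0
[col 3] CPQ: children CQ:{T}, P:{A} ∪→ {A,T}; cost 1
[col 3] KV: children K:{T}, V:{A} ∪→ {A,T}; cost 1
[col 3] KRV: children KV:{A,T}, R:{A} ∩→ {A}; cost 0
[col 3] CKPQRV: children CPQ:{A,T}, KRV:{A} ∩→ {A}; cost 0
[col 4] CQ: children C:{G}, Q:{A} ∪→ {A,G}; cost 1
[col 4] CPQ: children CQ:{A,G}, P:{C} ∪→ {A,C,G}; cost 1
[col 4] KV: children K:{G}, V:{C} ∪→ {C,G}; cost 1
[col 4] KRV: children KV:{C,G}, R:{T} ∪→ {C,G,T}; cost 1
[col 4] CKPQRV: children CPQ:{A,C,G}, KRV:{C,G,T} ∩→ {C,G}; cost 0
[col 5] CQ: children C:{A}, Q:{C} ∪→ {A,C}; cost 1
[col 5] CPQ: children CQ:{A,C}, P:{C} ∩→ {C}; cost 0
[col 5] KV: children K:{A}, V:{T} ∪→ {A,T}; cost 1
[col 5] KRV: children KV:{A,T}, R:{A} ∩→ {A}; cost 0
[col 5] CKPQRV: children CPQ:{C}, KRV:{A} ∪→ {A,C}; cost 1
per-site changes: [3, 2, 3, 2, 4, 3]; total = 17

17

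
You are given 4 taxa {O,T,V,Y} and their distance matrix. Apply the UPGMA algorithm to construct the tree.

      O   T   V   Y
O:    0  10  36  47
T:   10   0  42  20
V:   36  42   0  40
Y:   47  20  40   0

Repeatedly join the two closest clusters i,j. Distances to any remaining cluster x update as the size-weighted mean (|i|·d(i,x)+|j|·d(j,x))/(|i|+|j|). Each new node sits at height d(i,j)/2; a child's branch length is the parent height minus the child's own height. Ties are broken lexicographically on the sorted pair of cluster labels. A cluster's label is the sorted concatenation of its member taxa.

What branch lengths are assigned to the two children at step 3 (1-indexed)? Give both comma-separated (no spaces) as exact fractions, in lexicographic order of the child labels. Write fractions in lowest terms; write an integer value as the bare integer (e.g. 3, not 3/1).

35/12,59/3

step 1: merge (O,T) at d=10; branch lengths O→5, T→5; new cluster OT
  updated: d(OT,V)=39, d(OT,Y)=67/2
step 2: merge (OT,Y) at d=67/2; branch lengths OT→47/4, Y→67/4; new cluster OTY
  updated: d(OTY,V)=118/3
step 3: merge (OTY,V) at d=118/3; branch lengths OTY→35/12, V→59/3; new cluster OTVY
final tree: (((O:5,T:5):47/4,Y:67/4):35/12,V:59/3)
total length: 733/12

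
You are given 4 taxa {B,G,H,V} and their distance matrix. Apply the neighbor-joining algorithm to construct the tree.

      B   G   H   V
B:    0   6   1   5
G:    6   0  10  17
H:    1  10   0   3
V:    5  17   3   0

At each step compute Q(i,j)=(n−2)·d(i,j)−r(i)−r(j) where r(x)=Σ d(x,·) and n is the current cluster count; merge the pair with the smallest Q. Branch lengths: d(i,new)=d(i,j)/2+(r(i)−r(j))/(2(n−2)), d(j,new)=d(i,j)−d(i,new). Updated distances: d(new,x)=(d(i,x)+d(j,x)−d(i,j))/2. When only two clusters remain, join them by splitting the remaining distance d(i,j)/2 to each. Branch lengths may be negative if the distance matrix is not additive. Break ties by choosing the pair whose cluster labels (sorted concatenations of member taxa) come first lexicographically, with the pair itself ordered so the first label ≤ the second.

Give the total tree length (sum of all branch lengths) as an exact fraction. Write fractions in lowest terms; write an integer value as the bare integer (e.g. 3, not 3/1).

51/4

1. join B+G (d=6, Q=-33) ⇒ BG; edges |B|=-9/4, |G|=33/4
  updated: d(BG,H)=5/2, d(BG,V)=8
2. join BG+H (d=5/2, Q=-27/2) ⇒ BGH; edges |BG|=15/4, |H|=-5/4
  updated: d(BGH,V)=17/4
3. join BGH+V (d=17/4) ⇒ BGHV; edges |BGH|=17/8, |V|=17/8
final tree: (((B:-9/4,G:33/4):15/4,H:-5/4):17/8,V:17/8)
total length: 51/4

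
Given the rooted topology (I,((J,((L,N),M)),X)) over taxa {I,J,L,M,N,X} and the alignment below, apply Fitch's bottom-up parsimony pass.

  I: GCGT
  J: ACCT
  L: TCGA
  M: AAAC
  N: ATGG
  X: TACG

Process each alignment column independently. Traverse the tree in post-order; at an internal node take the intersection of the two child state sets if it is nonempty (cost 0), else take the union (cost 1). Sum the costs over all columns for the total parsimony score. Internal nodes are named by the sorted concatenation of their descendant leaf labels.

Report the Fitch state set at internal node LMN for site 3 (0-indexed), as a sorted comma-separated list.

LN@0: {T} ∪ {A} = {A,T} (union, +1)
LMN@0: {A,T} ∩ {A} = {A} (intersection, +0)
JLMN@0: {A} ∩ {A} = {A} (intersection, +0)
JLMNX@0: {A} ∪ {T} = {A,T} (union, +1)
IJLMNX@0: {G} ∪ {A,T} = {A,G,T} (union, +1)
LN@1: {C} ∪ {T} = {C,T} (union, +1)
LMN@1: {C,T} ∪ {A} = {A,C,T} (union, +1)
JLMN@1: {C} ∩ {A,C,T} = {C} (intersection, +0)
JLMNX@1: {C} ∪ {A} = {A,C} (union, +1)
IJLMNX@1: {C} ∩ {A,C} = {C} (intersection, +0)
LN@2: {G} ∩ {G} = {G} (intersection, +0)
LMN@2: {G} ∪ {A} = {A,G} (union, +1)
JLMN@2: {C} ∪ {A,G} = {A,C,G} (union, +1)
JLMNX@2: {A,C,G} ∩ {C} = {C} (intersection, +0)
IJLMNX@2: {G} ∪ {C} = {C,G} (union, +1)
LN@3: {A} ∪ {G} = {A,G} (union, +1)
LMN@3: {A,G} ∪ {C} = {A,C,G} (union, +1)
JLMN@3: {T} ∪ {A,C,G} = {A,C,G,T} (union, +1)
JLMNX@3: {A,C,G,T} ∩ {G} = {G} (intersection, +0)
IJLMNX@3: {T} ∪ {G} = {G,T} (union, +1)
per-site changes: [3, 3, 3, 4]; total = 13

A,C,G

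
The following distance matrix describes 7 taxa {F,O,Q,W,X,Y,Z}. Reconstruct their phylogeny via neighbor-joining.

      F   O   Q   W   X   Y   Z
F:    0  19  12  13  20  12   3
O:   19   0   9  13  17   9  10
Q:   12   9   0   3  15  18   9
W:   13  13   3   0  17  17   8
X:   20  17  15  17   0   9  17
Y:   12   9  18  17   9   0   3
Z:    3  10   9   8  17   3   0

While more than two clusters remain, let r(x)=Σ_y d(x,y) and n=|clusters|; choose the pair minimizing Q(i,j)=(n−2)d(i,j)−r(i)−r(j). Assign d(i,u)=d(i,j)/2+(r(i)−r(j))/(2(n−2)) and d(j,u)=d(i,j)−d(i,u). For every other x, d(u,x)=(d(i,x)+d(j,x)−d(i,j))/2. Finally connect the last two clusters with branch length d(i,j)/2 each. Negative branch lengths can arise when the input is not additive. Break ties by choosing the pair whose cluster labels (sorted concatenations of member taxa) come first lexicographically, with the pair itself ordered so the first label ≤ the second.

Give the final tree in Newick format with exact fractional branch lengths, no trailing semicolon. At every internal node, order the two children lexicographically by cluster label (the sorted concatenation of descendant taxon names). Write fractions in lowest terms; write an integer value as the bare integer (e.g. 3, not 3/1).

((((F:37/8,Z:-13/8):59/16,(Q:1,W:2):61/16):33/16,O:87/16):49/32,(X:89/12,Y:19/12):49/32)

step 1: merge (Q,W) at d=3, Q=-122; branch lengths Q→1, W→2; new cluster QW
  updated: d(F,QW)=11, d(O,QW)=19/2, d(QW,X)=29/2, d(QW,Y)=16, d(QW,Z)=7
step 2: merge (F,Z) at d=3, Q=-93; branch lengths F→37/8, Z→-13/8; new cluster FZ
  updated: d(FZ,O)=13, d(FZ,QW)=15/2, d(FZ,X)=17, d(FZ,Y)=6
step 3: merge (X,Y) at d=9, Q=-141/2; branch lengths X→89/12, Y→19/12; new cluster XY
  updated: d(FZ,XY)=7, d(O,XY)=17/2, d(QW,XY)=43/4
step 4: merge (FZ,QW) at d=15/2, Q=-161/4; branch lengths FZ→59/16, QW→61/16; new cluster FQWZ
  updated: d(FQWZ,O)=15/2, d(FQWZ,XY)=41/8
step 5: merge (FQWZ,O) at d=15/2, Q=-169/8; branch lengths FQWZ→33/16, O→87/16; new cluster FOQWZ
  updated: d(FOQWZ,XY)=49/16
step 6: merge (FOQWZ,XY) at d=49/16; branch lengths FOQWZ→49/32, XY→49/32; new cluster FOQWXYZ
final tree: ((((F:37/8,Z:-13/8):59/16,(Q:1,W:2):61/16):33/16,O:87/16):49/32,(X:89/12,Y:19/12):49/32)
total length: 529/16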